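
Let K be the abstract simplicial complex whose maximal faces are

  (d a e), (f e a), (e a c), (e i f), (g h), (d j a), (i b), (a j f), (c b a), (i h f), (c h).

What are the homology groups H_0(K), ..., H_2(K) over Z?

H_0 = Z,  H_1 = Z^2,  H_2 = 0.

We work with the vertex ordering a < b < c < d < e < f < g < h < i < j. The simplices of K, each written with vertices in increasing order, are:

  0-simplices (10): a, b, c, d, e, f, g, h, i, j
  1-simplices (19): ab, ac, ad, ae, af, aj, bc, bi, ce, ch, de, dj, ef, ei, fh, fi, fj, gh, hi
  2-simplices (8): abc, ace, ade, adj, aef, afj, efi, fhi

so the chain groups are C_0 ≅ Z^10, C_1 ≅ Z^19, C_2 ≅ Z^8.

∂_1: C_1 → C_0 maps an edge to its endpoints' difference, ∂[p,q] = q − p.
As a 10×19 matrix over Z this has rank 9, with invariant factors (1,1,1,1,1,1,1,1,1).

The boundary map ∂_2: C_2 → C_1 sends each 2-simplex [p,q,r] to [q,r] − [p,r] + [p,q]. For instance
  ∂ade = de − ae + ad,
  ∂ace = ce − ae + ac.
The resulting 19×8 matrix has rank 8, and its Smith normal form has invariant factors (1,1,1,1,1,1,1,1).

Reading off H_k = ker ∂_k / im ∂_{k+1}:

  H_0: rank C_0 − rank ∂_1 = 10 − 9 = 1, and the invariant factors of ∂_1 are all 1, so H_0 = Z.
  H_1: rank ker ∂_1 − rank ∂_2 = (19 − 9) − 8 = 2, and the invariant factors of ∂_2 are all 1, so H_1 = Z^2.
  H_2: rank ker ∂_2 − rank ∂_3 = (8 − 8) − 0 = 0, and there is no ∂_3, so H_2 = 0.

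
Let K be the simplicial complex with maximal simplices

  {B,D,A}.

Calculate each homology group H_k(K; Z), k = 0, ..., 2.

H_0 = Z,  H_1 = 0,  H_2 = 0.

Order the vertices as A < B < D. Listing each simplex with vertices in this order, K has dimension 2 with simplices:

  0-simplices (3): A, B, D
  1-simplices (3): AB, AD, BD
  2-simplices (1): ABD

giving chain groups C_0 ≅ Z^3, C_1 ≅ Z^3, C_2 ≅ Z^1.

Boundary ∂_1: C_1 → C_0 sends each edge [p,q] (with p < q) to q − p. For instance
  ∂AB = B − A.
This gives a 3×3 integer matrix of rank 2; reducing to Smith normal form yields diagonal entries (1,1).

The boundary map ∂_2: C_2 → C_1 maps a triangle to the signed sum of its edges. For instance
  ∂ABD = BD − AD + AB.
This gives a 3×1 integer matrix of rank 1; reducing to Smith normal form yields diagonal entries (1).

Computing H_k = (kernel of ∂_k) / (image of ∂_{k+1}):

  H_0: rank C_0 − rank ∂_1 = 3 − 2 = 1, and the invariant factors of ∂_1 are all 1, so H_0 ≅ Z.
  H_1: rank ker ∂_1 − rank ∂_2 = (3 − 2) − 1 = 0, and the invariant factors of ∂_2 are all 1, so H_1 ≅ 0.
  H_2: rank ker ∂_2 − rank ∂_3 = (1 − 1) − 0 = 0, and there is no ∂_3, so H_2 ≅ 0.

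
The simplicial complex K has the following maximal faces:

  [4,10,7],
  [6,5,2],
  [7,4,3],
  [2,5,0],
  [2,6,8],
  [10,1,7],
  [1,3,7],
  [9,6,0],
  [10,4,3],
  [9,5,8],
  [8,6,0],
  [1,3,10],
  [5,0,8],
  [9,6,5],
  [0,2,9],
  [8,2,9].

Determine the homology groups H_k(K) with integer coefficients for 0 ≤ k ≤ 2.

H_0 ≅ Z^2,  H_1 ≅ Z/2,  H_2 ≅ Z.

We work with the vertex ordering 0 < 1 < 2 < 3 < 4 < 5 < 6 < 7 < 8 < 9 < 10. The simplices of K, each written with vertices in increasing order, are:

  0-simplices (11): [0], [1], [2], [3], [4], [5], [6], [7], [8], [9], [10]
  1-simplices (24): (24 of them)
  2-simplices (16): [0,2,5], [0,2,9], [0,5,8], [0,6,8], [0,6,9], [1,3,7], [1,3,10], [1,7,10], [2,5,6], [2,6,8], [2,8,9], [3,4,7], [3,4,10], [4,7,10], [5,6,9], [5,8,9]

Hence C_0 ≅ Z^11, C_1 ≅ Z^24, C_2 ≅ Z^16.

Boundary ∂_1: C_1 → C_0 maps an edge to its endpoints' difference, ∂[p,q] = q − p. For instance
  ∂[3,4] = [4] − [3].
As a 11×24 matrix over Z this has rank 9, with invariant factors (1,1,1,1,1,1,1,1,1).

Boundary ∂_2: C_2 → C_1 maps a triangle to the signed sum of its edges. For instance
  ∂[5,8,9] = [8,9] − [5,9] + [5,8],
  ∂[0,6,9] = [6,9] − [0,9] + [0,6].
The resulting 24×16 matrix has rank 15, and its Smith normal form has invariant factors (1,1,1,1,1,1,1,1,1,1,1,1,1,1,2).

Now H_k = ker ∂_k / im ∂_{k+1}, so:

  H_0: rank C_0 − rank ∂_1 = 11 − 9 = 2, and the invariant factors of ∂_1 are all 1, so H_0 = Z^2.
  H_1: rank ker ∂_1 − rank ∂_2 = (24 − 9) − 15 = 0, and ∂_2 has invariant factor 2 > 1, so H_1 = Z/2.
  H_2: rank ker ∂_2 − rank ∂_3 = (16 − 15) − 0 = 1, and there is no ∂_3, so H_2 = Z.

As a check, the Euler characteristic is 11 − 24 + 16 = 3, which agrees with 2 − 0 + 1 = 3.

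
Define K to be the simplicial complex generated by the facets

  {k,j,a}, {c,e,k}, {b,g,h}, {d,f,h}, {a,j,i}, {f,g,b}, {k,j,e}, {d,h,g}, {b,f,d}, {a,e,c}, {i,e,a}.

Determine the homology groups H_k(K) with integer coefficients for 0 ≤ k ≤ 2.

H_0 = Z^2,  H_1 = Z^2,  H_2 = 0.

Order the vertices as a < b < c < d < e < f < g < h < i < j < k. Listing each simplex with vertices in this order, K has dimension 2 with simplices:

  0-simplices (11): a, b, c, d, e, f, g, h, i, j, k
  1-simplices (22): ac, ae, ai, aj, ak, bd, bf, bg, bh, ce, ck, df, dg, dh, ei, ej, ek, fg, fh, gh, ij, jk
  2-simplices (11): ace, aei, aij, ajk, bdf, bfg, bgh, cek, dfh, dgh, ejk

Hence C_0 ≅ Z^11, C_1 ≅ Z^22, C_2 ≅ Z^11.

∂_1: C_1 → C_0 maps an edge to its endpoints' difference, ∂[p,q] = q − p.
As a 11×22 matrix over Z this has rank 9, with invariant factors (1,1,1,1,1,1,1,1,1).

The boundary map ∂_2: C_2 → C_1 sends each 2-simplex [p,q,r] to [q,r] − [p,r] + [p,q]. For instance
  ∂bdf = df − bf + bd,
  ∂bfg = fg − bg + bf.
As a 22×11 matrix over Z this has rank 11, with invariant factors (1,1,1,1,1,1,1,1,1,1,1).

Now H_k = ker ∂_k / im ∂_{k+1}, so:

  H_0: rank C_0 − rank ∂_1 = 11 − 9 = 2, and the invariant factors of ∂_1 are all 1, so H_0 ≅ Z^2.
  H_1: rank ker ∂_1 − rank ∂_2 = (22 − 9) − 11 = 2, and the invariant factors of ∂_2 are all 1, so H_1 ≅ Z^2.
  H_2: rank ker ∂_2 − rank ∂_3 = (11 − 11) − 0 = 0, and there is no ∂_3, so H_2 ≅ 0.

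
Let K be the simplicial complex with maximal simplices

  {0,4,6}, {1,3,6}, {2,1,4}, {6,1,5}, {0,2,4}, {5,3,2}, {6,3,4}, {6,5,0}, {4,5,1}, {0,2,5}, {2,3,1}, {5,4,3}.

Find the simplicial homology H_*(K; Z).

H_0 = Z,  H_1 = Z/2Z,  H_2 = 0.

K has 7 vertices, 18 edges, 12 triangles.
rank ∂_0 = 0, rank ∂_1 = 6 ⇒ b_0 = 7 − 0 − 6 = 1; all invariant factors of ∂_1 are 1 so no torsion. So H_0 ≅ Z.
rank ∂_1 = 6, rank ∂_2 = 12 ⇒ b_1 = 18 − 6 − 12 = 0; ∂_2 has invariant factor(s) [2] giving torsion. So H_1 ≅ Z/2Z.
rank ∂_2 = 12, rank ∂_3 = 0 ⇒ b_2 = 12 − 12 − 0 = 0. So H_2 ≅ 0.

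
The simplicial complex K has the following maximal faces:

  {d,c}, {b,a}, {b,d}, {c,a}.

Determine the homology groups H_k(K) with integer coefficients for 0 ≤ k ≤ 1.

H_0 = Z,  H_1 = Z.

We work with the vertex ordering a < b < c < d. The simplices of K, each written with vertices in increasing order, are:

  0-simplices (4): a, b, c, d
  1-simplices (4): ab, ac, bd, cd

Hence C_0 ≅ Z^4, C_1 ≅ Z^4.

∂_1: C_1 → C_0 is given by ∂[p,q] = [q] − [p].
The 4×4 boundary matrix has rank 3 and Smith normal form diag(1,1,1).

From H_k ≅ ker(∂_k) / im(∂_{k+1}) we obtain:

  H_0: rank C_0 − rank ∂_1 = 4 − 3 = 1, and the invariant factors of ∂_1 are all 1, so H_0 = Z.
  H_1: rank ker ∂_1 − rank ∂_2 = (4 − 3) − 0 = 1, and there is no ∂_2, so H_1 = Z.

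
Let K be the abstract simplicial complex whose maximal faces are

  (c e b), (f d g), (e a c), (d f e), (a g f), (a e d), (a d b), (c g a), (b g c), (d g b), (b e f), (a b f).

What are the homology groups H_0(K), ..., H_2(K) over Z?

H_0 ≅ Z,  H_1 ≅ Z/2,  H_2 = 0.

Fix the vertex order a < b < c < d < e < f < g and write every simplex with vertices in increasing order. Then dim K = 2 and the simplices of K are:

  0-simplices (7): a, b, c, d, e, f, g
  1-simplices (18): ab, ac, ad, ae, af, ag, bc, bd, be, bf, bg, ce, cg, de, df, dg, ef, fg
  2-simplices (12): abd, abf, ace, acg, ade, afg, bce, bcg, bdg, bef, def, dfg

giving chain groups C_0 ≅ Z^7, C_1 ≅ Z^18, C_2 ≅ Z^12.

Boundary ∂_1: C_1 → C_0 is given by ∂[p,q] = [q] − [p]. For instance
  ∂bc = c − b.
As a 7×18 matrix over Z this has rank 6, with invariant factors (1,1,1,1,1,1).

Boundary ∂_2: C_2 → C_1 maps a triangle to the signed sum of its edges. For instance
  ∂ace = ce − ae + ac,
  ∂bef = ef − bf + be.
The 18×12 boundary matrix has rank 12 and Smith normal form diag(1,1,1,1,1,1,1,1,1,1,1,2).

Computing H_k = (kernel of ∂_k) / (image of ∂_{k+1}):

  H_0: rank C_0 − rank ∂_1 = 7 − 6 = 1, and the invariant factors of ∂_1 are all 1, so H_0 ≅ Z.
  H_1: rank ker ∂_1 − rank ∂_2 = (18 − 6) − 12 = 0, and ∂_2 has invariant factor 2 > 1, so H_1 ≅ Z/2.
  H_2: rank ker ∂_2 − rank ∂_3 = (12 − 12) − 0 = 0, and there is no ∂_3, so H_2 ≅ 0.

(K is a triangulation of the real projective plane RP^2.)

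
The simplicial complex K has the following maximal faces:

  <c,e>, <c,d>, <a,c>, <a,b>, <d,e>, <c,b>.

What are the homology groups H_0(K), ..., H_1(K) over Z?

Order the vertices as a < b < c < d < e. Listing each simplex with vertices in this order, K has dimension 1 with simplices:

  0-simplices (5): a, b, c, d, e
  1-simplices (6): ab, ac, bc, cd, ce, de

Hence C_0 ≅ Z^5, C_1 ≅ Z^6.

∂_1: C_1 → C_0 maps an edge to its endpoints' difference, ∂[p,q] = q − p. For instance
  ∂ac = c − a.
As a 5×6 matrix over Z this has rank 4, with invariant factors (1,1,1,1).

Reading off H_k = ker ∂_k / im ∂_{k+1}:

  H_0: rank C_0 − rank ∂_1 = 5 − 4 = 1, and the invariant factors of ∂_1 are all 1, so H_0 = Z.
  H_1: rank ker ∂_1 − rank ∂_2 = (6 − 4) − 0 = 2, and there is no ∂_2, so H_1 = Z^2.

As a check, the Euler characteristic is 5 − 6 = -1, which agrees with 1 − 2 = -1.
(K is a triangulation of a wedge of 2 circles.)

H_0 = Z,  H_1 = Z^2.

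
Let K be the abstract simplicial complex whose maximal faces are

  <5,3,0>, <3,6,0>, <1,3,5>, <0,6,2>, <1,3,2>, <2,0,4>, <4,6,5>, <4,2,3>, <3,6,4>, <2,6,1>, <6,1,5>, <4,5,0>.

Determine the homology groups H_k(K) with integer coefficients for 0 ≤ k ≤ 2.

Fix the vertex order 0 < 1 < 2 < 3 < 4 < 5 < 6 and write every simplex with vertices in increasing order. Then dim K = 2 and the simplices of K are:

  0-simplices (7): [0], [1], [2], [3], [4], [5], [6]
  1-simplices (18): [0,2], [0,3], [0,4], [0,5], [0,6], [1,2], [1,3], [1,5], [1,6], [2,3], [2,4], [2,6], [3,4], [3,5], [3,6], [4,5], [4,6], [5,6]
  2-simplices (12): [0,2,4], [0,2,6], [0,3,5], [0,3,6], [0,4,5], [1,2,3], [1,2,6], [1,3,5], [1,5,6], [2,3,4], [3,4,6], [4,5,6]

giving chain groups C_0 ≅ Z^7, C_1 ≅ Z^18, C_2 ≅ Z^12.

∂_1: C_1 → C_0 sends each edge [p,q] (with p < q) to q − p.
As a 7×18 matrix over Z this has rank 6, with invariant factors (1,1,1,1,1,1).

∂_2: C_2 → C_1 acts by ∂[p,q,r] = [q,r] − [p,r] + [p,q]. For instance
  ∂[0,2,4] = [2,4] − [0,4] + [0,2],
  ∂[1,3,5] = [3,5] − [1,5] + [1,3].
The 18×12 boundary matrix has rank 12 and Smith normal form diag(1,1,1,1,1,1,1,1,1,1,1,2).

From H_k ≅ ker(∂_k) / im(∂_{k+1}) we obtain:

  H_0: rank C_0 − rank ∂_1 = 7 − 6 = 1, and the invariant factors of ∂_1 are all 1, so H_0 ≅ Z.
  H_1: rank ker ∂_1 − rank ∂_2 = (18 − 6) − 12 = 0, and ∂_2 has invariant factor 2 > 1, so H_1 ≅ Z/2Z.
  H_2: rank ker ∂_2 − rank ∂_3 = (12 − 12) − 0 = 0, and there is no ∂_3, so H_2 ≅ 0.

As a check, the Euler characteristic is 7 − 18 + 12 = 1, which agrees with 1 − 0 + 0 = 1.
(K is a triangulation of the real projective plane RP^2.)

H_0 ≅ Z,  H_1 ≅ Z/2Z,  H_2 = 0.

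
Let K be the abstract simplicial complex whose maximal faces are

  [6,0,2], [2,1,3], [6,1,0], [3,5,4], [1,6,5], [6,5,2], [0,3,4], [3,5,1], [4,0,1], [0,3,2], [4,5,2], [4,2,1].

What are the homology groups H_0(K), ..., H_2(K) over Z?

H_0 ≅ Z,  H_1 ≅ Z/2Z,  H_2 = 0.

Fix the vertex order 0 < 1 < 2 < 3 < 4 < 5 < 6 and write every simplex with vertices in increasing order. Then dim K = 2 and the simplices of K are:

  0-simplices (7): [0], [1], [2], [3], [4], [5], [6]
  1-simplices (18): [0,1], [0,2], [0,3], [0,4], [0,6], [1,2], [1,3], [1,4], [1,5], [1,6], [2,3], [2,4], [2,5], [2,6], [3,4], [3,5], [4,5], [5,6]
  2-simplices (12): [0,1,4], [0,1,6], [0,2,3], [0,2,6], [0,3,4], [1,2,3], [1,2,4], [1,3,5], [1,5,6], [2,4,5], [2,5,6], [3,4,5]

so the chain groups are C_0 ≅ Z^7, C_1 ≅ Z^18, C_2 ≅ Z^12.

∂_1: C_1 → C_0 sends each edge [p,q] (with p < q) to q − p. For instance
  ∂[4,5] = [5] − [4].
The 7×18 boundary matrix has rank 6 and Smith normal form diag(1,1,1,1,1,1).

Boundary ∂_2: C_2 → C_1 maps a triangle to the signed sum of its edges. For instance
  ∂[1,2,4] = [2,4] − [1,4] + [1,2],
  ∂[0,3,4] = [3,4] − [0,4] + [0,3].
The resulting 18×12 matrix has rank 12, and its Smith normal form has invariant factors (1,1,1,1,1,1,1,1,1,1,1,2).

Reading off H_k = ker ∂_k / im ∂_{k+1}:

  H_0: rank C_0 − rank ∂_1 = 7 − 6 = 1, and the invariant factors of ∂_1 are all 1, so H_0 = Z.
  H_1: rank ker ∂_1 − rank ∂_2 = (18 − 6) − 12 = 0, and ∂_2 has invariant factor 2 > 1, so H_1 = Z/2Z.
  H_2: rank ker ∂_2 − rank ∂_3 = (12 − 12) − 0 = 0, and there is no ∂_3, so H_2 = 0.

(K is a triangulation of the real projective plane RP^2.)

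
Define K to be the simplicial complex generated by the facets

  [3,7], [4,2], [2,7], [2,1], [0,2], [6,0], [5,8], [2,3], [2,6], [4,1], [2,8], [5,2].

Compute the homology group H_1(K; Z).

H_1 = Z^4.

Take the total order 0 < 1 < 2 < 3 < 4 < 5 < 6 < 7 < 8 on the vertex set. Then K (dimension 1) consists of the simplices:

  0-simplices (9): [0], [1], [2], [3], [4], [5], [6], [7], [8]
  1-simplices (12): [0,2], [0,6], [1,2], [1,4], [2,3], [2,4], [2,5], [2,6], [2,7], [2,8], [3,7], [5,8]

so the chain groups are C_0 ≅ Z^9, C_1 ≅ Z^12.

The boundary map ∂_1: C_1 → C_0 maps an edge to its endpoints' difference, ∂[p,q] = q − p. For instance
  ∂[2,5] = [5] − [2].
As a 9×12 matrix over Z this has rank 8, with invariant factors (1,1,1,1,1,1,1,1).

From H_k ≅ ker(∂_k) / im(∂_{k+1}) we obtain:

  H_1: rank ker ∂_1 − rank ∂_2 = (12 − 8) − 0 = 4, and there is no ∂_2, so H_1 = Z^4.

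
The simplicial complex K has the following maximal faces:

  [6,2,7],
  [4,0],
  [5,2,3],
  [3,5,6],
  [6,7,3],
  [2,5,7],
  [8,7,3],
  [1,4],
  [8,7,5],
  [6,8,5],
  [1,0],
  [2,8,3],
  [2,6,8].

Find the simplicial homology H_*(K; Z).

K has 9 vertices, 18 edges, 10 triangles.
rank ∂_0 = 0, rank ∂_1 = 7 ⇒ b_0 = 9 − 0 − 7 = 2; all invariant factors of ∂_1 are 1 so no torsion. So H_0 ≅ Z^2.
rank ∂_1 = 7, rank ∂_2 = 10 ⇒ b_1 = 18 − 7 − 10 = 1; ∂_2 has invariant factor(s) [2] giving torsion. So H_1 ≅ Z × Z/2.
rank ∂_2 = 10, rank ∂_3 = 0 ⇒ b_2 = 10 − 10 − 0 = 0. So H_2 ≅ 0.

H_0 ≅ Z^2,  H_1 ≅ Z × Z/2,  H_2 = 0.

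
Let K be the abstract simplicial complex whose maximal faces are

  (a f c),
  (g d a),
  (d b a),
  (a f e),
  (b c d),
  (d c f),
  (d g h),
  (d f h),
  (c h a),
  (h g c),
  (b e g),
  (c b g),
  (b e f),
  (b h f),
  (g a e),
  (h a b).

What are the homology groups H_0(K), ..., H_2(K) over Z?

H_0 = Z,  H_1 = Z^2,  H_2 = Z.

We work with the vertex ordering a < b < c < d < e < f < g < h. The simplices of K, each written with vertices in increasing order, are:

  0-simplices (8): a, b, c, d, e, f, g, h
  1-simplices (24): ab, ac, ad, ae, af, ag, ah, bc, bd, be, bf, bg, bh, cd, cf, cg, ch, df, dg, dh, ef, eg, fh, gh
  2-simplices (16): abd, abh, acf, ach, adg, aef, aeg, bcd, bcg, bef, beg, bfh, cdf, cgh, dfh, dgh

so the chain groups are C_0 ≅ Z^8, C_1 ≅ Z^24, C_2 ≅ Z^16.

∂_1: C_1 → C_0 sends each edge [p,q] (with p < q) to q − p. For instance
  ∂ab = b − a.
The resulting 8×24 matrix has rank 7, and its Smith normal form has invariant factors (1,1,1,1,1,1,1).

The boundary map ∂_2: C_2 → C_1 maps a triangle to the signed sum of its edges. For instance
  ∂cgh = gh − ch + cg,
  ∂bfh = fh − bh + bf.
This gives a 24×16 integer matrix of rank 15; reducing to Smith normal form yields diagonal entries (1,1,1,1,1,1,1,1,1,1,1,1,1,1,1).

Reading off H_k = ker ∂_k / im ∂_{k+1}:

  H_0: rank C_0 − rank ∂_1 = 8 − 7 = 1, and the invariant factors of ∂_1 are all 1, so H_0 = Z.
  H_1: rank ker ∂_1 − rank ∂_2 = (24 − 7) − 15 = 2, and the invariant factors of ∂_2 are all 1, so H_1 = Z^2.
  H_2: rank ker ∂_2 − rank ∂_3 = (16 − 15) − 0 = 1, and there is no ∂_3, so H_2 = Z.

(K is a triangulation of the torus T^2.)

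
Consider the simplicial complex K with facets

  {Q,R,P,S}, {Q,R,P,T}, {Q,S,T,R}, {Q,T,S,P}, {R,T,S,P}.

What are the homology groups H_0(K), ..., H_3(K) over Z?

H_0 = Z,  H_1 = 0,  H_2 = 0,  H_3 = Z.

We work with the vertex ordering P < Q < R < S < T. The simplices of K, each written with vertices in increasing order, are:

  0-simplices (5): P, Q, R, S, T
  1-simplices (10): PQ, PR, PS, PT, QR, QS, QT, RS, RT, ST
  2-simplices (10): PQR, PQS, PQT, PRS, PRT, PST, QRS, QRT, QST, RST
  3-simplices (5): PQRS, PQRT, PQST, PRST, QRST

Hence C_0 ≅ Z^5, C_1 ≅ Z^10, C_2 ≅ Z^10, C_3 ≅ Z^5.

Boundary ∂_1: C_1 → C_0 is given by ∂[p,q] = [q] − [p]. For instance
  ∂PQ = Q − P.
As a 5×10 matrix over Z this has rank 4, with invariant factors (1,1,1,1).

∂_2: C_2 → C_1 maps a triangle to the signed sum of its edges. For instance
  ∂PST = ST − PT + PS,
  ∂QRT = RT − QT + QR.
As a 10×10 matrix over Z this has rank 6, with invariant factors (1,1,1,1,1,1).

Boundary ∂_3: C_3 → C_2 sends each 3-simplex σ to the alternating sum Σ_i (−1)^i (σ with its i-th vertex removed). For instance
  ∂PQST = QST − PST + PQT − PQS,
  ∂PRST = RST − PST + PRT − PRS.
The resulting 10×5 matrix has rank 4, and its Smith normal form has invariant factors (1,1,1,1).

From H_k ≅ ker(∂_k) / im(∂_{k+1}) we obtain:

  H_0: rank C_0 − rank ∂_1 = 5 − 4 = 1, and the invariant factors of ∂_1 are all 1, so H_0 ≅ Z.
  H_1: rank ker ∂_1 − rank ∂_2 = (10 − 4) − 6 = 0, and the invariant factors of ∂_2 are all 1, so H_1 ≅ 0.
  H_2: rank ker ∂_2 − rank ∂_3 = (10 − 6) − 4 = 0, and the invariant factors of ∂_3 are all 1, so H_2 ≅ 0.
  H_3: rank ker ∂_3 − rank ∂_4 = (5 − 4) − 0 = 1, and there is no ∂_4, so H_3 ≅ Z.

As a check, the Euler characteristic is 5 − 10 + 10 − 5 = 0, which agrees with 1 − 0 + 0 − 1 = 0.
(K is a triangulation of the 3-sphere S^3.)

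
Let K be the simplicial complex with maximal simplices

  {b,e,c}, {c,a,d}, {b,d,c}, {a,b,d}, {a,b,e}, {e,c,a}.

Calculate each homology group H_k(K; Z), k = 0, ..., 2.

H_0 = Z,  H_1 = 0,  H_2 = Z.

Take the total order a < b < c < d < e on the vertex set. Then K (dimension 2) consists of the simplices:

  0-simplices (5): a, b, c, d, e
  1-simplices (9): ab, ac, ad, ae, bc, bd, be, cd, ce
  2-simplices (6): abd, abe, acd, ace, bcd, bce

Hence C_0 ≅ Z^5, C_1 ≅ Z^9, C_2 ≅ Z^6.

∂_1: C_1 → C_0 sends each edge [p,q] (with p < q) to q − p.
This gives a 5×9 integer matrix of rank 4; reducing to Smith normal form yields diagonal entries (1,1,1,1).

The boundary map ∂_2: C_2 → C_1 maps a triangle to the signed sum of its edges. For instance
  ∂acd = cd − ad + ac,
  ∂ace = ce − ae + ac.
The resulting 9×6 matrix has rank 5, and its Smith normal form has invariant factors (1,1,1,1,1).

Reading off H_k = ker ∂_k / im ∂_{k+1}:

  H_0: rank C_0 − rank ∂_1 = 5 − 4 = 1, and the invariant factors of ∂_1 are all 1, so H_0 ≅ Z.
  H_1: rank ker ∂_1 − rank ∂_2 = (9 − 4) − 5 = 0, and the invariant factors of ∂_2 are all 1, so H_1 ≅ 0.
  H_2: rank ker ∂_2 − rank ∂_3 = (6 − 5) − 0 = 1, and there is no ∂_3, so H_2 ≅ Z.

As a check, the Euler characteristic is 5 − 9 + 6 = 2, which agrees with 1 − 0 + 1 = 2.
(K is a triangulation of the 2-sphere S^2.)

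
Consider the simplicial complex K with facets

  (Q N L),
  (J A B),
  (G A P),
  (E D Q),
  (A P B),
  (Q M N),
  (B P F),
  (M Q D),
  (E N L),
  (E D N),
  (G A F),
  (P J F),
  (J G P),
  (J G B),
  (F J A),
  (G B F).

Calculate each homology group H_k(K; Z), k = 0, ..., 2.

H_0 = Z^2,  H_1 = Z ⊕ Z/2Z,  H_2 = 0.

Take the total order A < B < D < E < F < G < J < L < M < N < P < Q on the vertex set. Then K (dimension 2) consists of the simplices:

  0-simplices (12): A, B, D, E, F, G, J, L, M, N, P, Q
  1-simplices (27): AB, AF, AG, AJ, AP, BF, BG, BJ, BP, DE, DM, DN, DQ, EL, EN, EQ, FG, FJ, FP, GJ, GP, JP, LN, LQ, MN, MQ, NQ
  2-simplices (16): ABJ, ABP, AFG, AFJ, AGP, BFG, BFP, BGJ, DEN, DEQ, DMQ, ELN, FJP, GJP, LNQ, MNQ

so the chain groups are C_0 ≅ Z^12, C_1 ≅ Z^27, C_2 ≅ Z^16.

∂_1: C_1 → C_0 sends each edge [p,q] (with p < q) to q − p.
The 12×27 boundary matrix has rank 10 and Smith normal form diag(1,1,1,1,1,1,1,1,1,1).

The boundary map ∂_2: C_2 → C_1 sends each 2-simplex [p,q,r] to [q,r] − [p,r] + [p,q]. For instance
  ∂DMQ = MQ − DQ + DM,
  ∂GJP = JP − GP + GJ.
As a 27×16 matrix over Z this has rank 16, with invariant factors (1,1,1,1,1,1,1,1,1,1,1,1,1,1,1,2).

Computing H_k = (kernel of ∂_k) / (image of ∂_{k+1}):

  H_0: rank C_0 − rank ∂_1 = 12 − 10 = 2, and the invariant factors of ∂_1 are all 1, so H_0 = Z^2.
  H_1: rank ker ∂_1 − rank ∂_2 = (27 − 10) − 16 = 1, and ∂_2 has invariant factor 2 > 1, so H_1 = Z ⊕ Z/2Z.
  H_2: rank ker ∂_2 − rank ∂_3 = (16 − 16) − 0 = 0, and there is no ∂_3, so H_2 = 0.

(K is a triangulation of the disjoint union of the real projective plane RP^2 and the cylinder S^1 x I.)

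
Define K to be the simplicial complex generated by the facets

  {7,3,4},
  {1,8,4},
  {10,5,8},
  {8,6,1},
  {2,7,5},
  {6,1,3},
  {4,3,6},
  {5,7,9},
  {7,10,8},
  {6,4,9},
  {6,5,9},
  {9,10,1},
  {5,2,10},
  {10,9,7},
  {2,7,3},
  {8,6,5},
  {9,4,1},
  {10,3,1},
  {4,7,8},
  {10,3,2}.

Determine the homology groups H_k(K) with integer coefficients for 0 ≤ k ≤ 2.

H_0 ≅ Z,  H_1 ≅ Z ⊕ Z/2,  H_2 = 0.

We work with the vertex ordering 1 < 2 < 3 < 4 < 5 < 6 < 7 < 8 < 9 < 10. The simplices of K, each written with vertices in increasing order, are:

  0-simplices (10): [1], [2], [3], [4], [5], [6], [7], [8], [9], [10]
  1-simplices (30): (30 of them)
  2-simplices (20): (20 of them)

giving chain groups C_0 ≅ Z^10, C_1 ≅ Z^30, C_2 ≅ Z^20.

∂_1: C_1 → C_0 maps an edge to its endpoints' difference, ∂[p,q] = q − p.
The 10×30 boundary matrix has rank 9 and Smith normal form diag(1,1,1,1,1,1,1,1,1).

Boundary ∂_2: C_2 → C_1 sends each 2-simplex [p,q,r] to [q,r] − [p,r] + [p,q]. For instance
  ∂[1,9,10] = [9,10] − [1,10] + [1,9],
  ∂[2,3,7] = [3,7] − [2,7] + [2,3].
As a 30×20 matrix over Z this has rank 20, with invariant factors (1,1,1,1,1,1,1,1,1,1,1,1,1,1,1,1,1,1,1,2).

Computing H_k = (kernel of ∂_k) / (image of ∂_{k+1}):

  H_0: rank C_0 − rank ∂_1 = 10 − 9 = 1, and the invariant factors of ∂_1 are all 1, so H_0 = Z.
  H_1: rank ker ∂_1 − rank ∂_2 = (30 − 9) − 20 = 1, and ∂_2 has invariant factor 2 > 1, so H_1 = Z ⊕ Z/2.
  H_2: rank ker ∂_2 − rank ∂_3 = (20 − 20) − 0 = 0, and there is no ∂_3, so H_2 = 0.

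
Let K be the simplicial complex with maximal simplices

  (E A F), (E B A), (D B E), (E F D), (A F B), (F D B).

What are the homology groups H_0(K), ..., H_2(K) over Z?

We work with the vertex ordering A < B < D < E < F. The simplices of K, each written with vertices in increasing order, are:

  0-simplices (5): A, B, D, E, F
  1-simplices (9): AB, AE, AF, BD, BE, BF, DE, DF, EF
  2-simplices (6): ABE, ABF, AEF, BDE, BDF, DEF

giving chain groups C_0 ≅ Z^5, C_1 ≅ Z^9, C_2 ≅ Z^6.

∂_1: C_1 → C_0 sends each edge [p,q] (with p < q) to q − p.
The 5×9 boundary matrix has rank 4 and Smith normal form diag(1,1,1,1).

The boundary map ∂_2: C_2 → C_1 acts by ∂[p,q,r] = [q,r] − [p,r] + [p,q]. For instance
  ∂AEF = EF − AF + AE,
  ∂DEF = EF − DF + DE.
This gives a 9×6 integer matrix of rank 5; reducing to Smith normal form yields diagonal entries (1,1,1,1,1).

Computing H_k = (kernel of ∂_k) / (image of ∂_{k+1}):

  H_0: rank C_0 − rank ∂_1 = 5 − 4 = 1, and the invariant factors of ∂_1 are all 1, so H_0 ≅ Z.
  H_1: rank ker ∂_1 − rank ∂_2 = (9 − 4) − 5 = 0, and the invariant factors of ∂_2 are all 1, so H_1 ≅ 0.
  H_2: rank ker ∂_2 − rank ∂_3 = (6 − 5) − 0 = 1, and there is no ∂_3, so H_2 ≅ Z.

As a check, the Euler characteristic is 5 − 9 + 6 = 2, which agrees with 1 − 0 + 1 = 2.

H_0 ≅ Z,  H_1 = 0,  H_2 ≅ Z.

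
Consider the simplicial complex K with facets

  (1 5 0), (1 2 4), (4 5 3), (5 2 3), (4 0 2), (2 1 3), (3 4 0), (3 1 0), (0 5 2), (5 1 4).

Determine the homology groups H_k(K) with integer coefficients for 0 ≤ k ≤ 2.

H_0 ≅ Z,  H_1 ≅ Z/2,  H_2 = 0.

Fix the vertex order 0 < 1 < 2 < 3 < 4 < 5 and write every simplex with vertices in increasing order. Then dim K = 2 and the simplices of K are:

  0-simplices (6): [0], [1], [2], [3], [4], [5]
  1-simplices (15): [0,1], [0,2], [0,3], [0,4], [0,5], [1,2], [1,3], [1,4], [1,5], [2,3], [2,4], [2,5], [3,4], [3,5], [4,5]
  2-simplices (10): [0,1,3], [0,1,5], [0,2,4], [0,2,5], [0,3,4], [1,2,3], [1,2,4], [1,4,5], [2,3,5], [3,4,5]

giving chain groups C_0 ≅ Z^6, C_1 ≅ Z^15, C_2 ≅ Z^10.

Boundary ∂_1: C_1 → C_0 is given by ∂[p,q] = [q] − [p].
The resulting 6×15 matrix has rank 5, and its Smith normal form has invariant factors (1,1,1,1,1).

Boundary ∂_2: C_2 → C_1 sends each 2-simplex [p,q,r] to [q,r] − [p,r] + [p,q]. For instance
  ∂[2,3,5] = [3,5] − [2,5] + [2,3],
  ∂[0,1,5] = [1,5] − [0,5] + [0,1].
The resulting 15×10 matrix has rank 10, and its Smith normal form has invariant factors (1,1,1,1,1,1,1,1,1,2).

Reading off H_k = ker ∂_k / im ∂_{k+1}:

  H_0: rank C_0 − rank ∂_1 = 6 − 5 = 1, and the invariant factors of ∂_1 are all 1, so H_0 = Z.
  H_1: rank ker ∂_1 − rank ∂_2 = (15 − 5) − 10 = 0, and ∂_2 has invariant factor 2 > 1, so H_1 = Z/2.
  H_2: rank ker ∂_2 − rank ∂_3 = (10 − 10) − 0 = 0, and there is no ∂_3, so H_2 = 0.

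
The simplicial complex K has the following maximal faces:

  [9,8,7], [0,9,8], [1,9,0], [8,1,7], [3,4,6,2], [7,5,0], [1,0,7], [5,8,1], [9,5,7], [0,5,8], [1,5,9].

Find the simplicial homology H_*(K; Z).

We work with the vertex ordering 0 < 1 < 2 < 3 < 4 < 5 < 6 < 7 < 8 < 9. The simplices of K, each written with vertices in increasing order, are:

  0-simplices (10): [0], [1], [2], [3], [4], [5], [6], [7], [8], [9]
  1-simplices (21): [0,1], [0,5], [0,7], [0,8], [0,9], [1,5], [1,7], [1,8], [1,9], [2,3], [2,4], [2,6], [3,4], [3,6], [4,6], [5,7], [5,8], [5,9], [7,8], [7,9], [8,9]
  2-simplices (14): [0,1,7], [0,1,9], [0,5,7], [0,5,8], [0,8,9], [1,5,8], [1,5,9], [1,7,8], [2,3,4], [2,3,6], [2,4,6], [3,4,6], [5,7,9], [7,8,9]
  3-simplices (1): [2,3,4,6]

so the chain groups are C_0 ≅ Z^10, C_1 ≅ Z^21, C_2 ≅ Z^14, C_3 ≅ Z^1.

∂_1: C_1 → C_0 maps an edge to its endpoints' difference, ∂[p,q] = q − p.
As a 10×21 matrix over Z this has rank 8, with invariant factors (1,1,1,1,1,1,1,1).

∂_2: C_2 → C_1 maps a triangle to the signed sum of its edges. For instance
  ∂[0,1,7] = [1,7] − [0,7] + [0,1],
  ∂[2,3,6] = [3,6] − [2,6] + [2,3].
The 21×14 boundary matrix has rank 13 and Smith normal form diag(1,1,1,1,1,1,1,1,1,1,1,1,2).

The boundary map ∂_3: C_3 → C_2 sends each 3-simplex σ to the alternating sum Σ_i (−1)^i (σ with its i-th vertex removed). For instance
  ∂[2,3,4,6] = [3,4,6] − [2,4,6] + [2,3,6] − [2,3,4].
The 14×1 boundary matrix has rank 1 and Smith normal form diag(1).

Reading off H_k = ker ∂_k / im ∂_{k+1}:

  H_0: rank C_0 − rank ∂_1 = 10 − 8 = 2, and the invariant factors of ∂_1 are all 1, so H_0 ≅ Z^2.
  H_1: rank ker ∂_1 − rank ∂_2 = (21 − 8) − 13 = 0, and ∂_2 has invariant factor 2 > 1, so H_1 ≅ Z/2.
  H_2: rank ker ∂_2 − rank ∂_3 = (14 − 13) − 1 = 0, and the invariant factors of ∂_3 are all 1, so H_2 ≅ 0.
  H_3: rank ker ∂_3 − rank ∂_4 = (1 − 1) − 0 = 0, and there is no ∂_4, so H_3 ≅ 0.

(K is a triangulation of the disjoint union of the real projective plane RP^2 and the 3-simplex.)

H_0 ≅ Z^2,  H_1 ≅ Z/2,  H_2 = 0,  H_3 = 0.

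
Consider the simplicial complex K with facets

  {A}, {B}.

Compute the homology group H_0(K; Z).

Fix the vertex order A < B and write every simplex with vertices in increasing order. Then dim K = 0 and the simplices of K are:

  0-simplices (2): A, B

Hence C_0 ≅ Z^2.

Computing H_k = (kernel of ∂_k) / (image of ∂_{k+1}):

  H_0: rank C_0 − rank ∂_1 = 2 − 0 = 2, and there is no ∂_1, so H_0 = Z^2.

(K is a triangulation of a set of 2 points.)

H_0 ≅ Z^2.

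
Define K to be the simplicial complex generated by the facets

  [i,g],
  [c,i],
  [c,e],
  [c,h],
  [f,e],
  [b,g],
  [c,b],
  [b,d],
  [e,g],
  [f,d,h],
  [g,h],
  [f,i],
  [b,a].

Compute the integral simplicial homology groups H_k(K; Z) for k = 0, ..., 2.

H_0 ≅ Z,  H_1 ≅ Z^6,  H_2 = 0.

Order the vertices as a < b < c < d < e < f < g < h < i. Listing each simplex with vertices in this order, K has dimension 2 with simplices:

  0-simplices (9): a, b, c, d, e, f, g, h, i
  1-simplices (15): ab, bc, bd, bg, ce, ch, ci, df, dh, ef, eg, fh, fi, gh, gi
  2-simplices (1): dfh

so the chain groups are C_0 ≅ Z^9, C_1 ≅ Z^15, C_2 ≅ Z^1.

Boundary ∂_1: C_1 → C_0 maps an edge to its endpoints' difference, ∂[p,q] = q − p.
The 9×15 boundary matrix has rank 8 and Smith normal form diag(1,1,1,1,1,1,1,1).

∂_2: C_2 → C_1 acts by ∂[p,q,r] = [q,r] − [p,r] + [p,q]. For instance
  ∂dfh = fh − dh + df.
The resulting 15×1 matrix has rank 1, and its Smith normal form has invariant factors (1).

Now H_k = ker ∂_k / im ∂_{k+1}, so:

  H_0: rank C_0 − rank ∂_1 = 9 − 8 = 1, and the invariant factors of ∂_1 are all 1, so H_0 = Z.
  H_1: rank ker ∂_1 − rank ∂_2 = (15 − 8) − 1 = 6, and the invariant factors of ∂_2 are all 1, so H_1 = Z^6.
  H_2: rank ker ∂_2 − rank ∂_3 = (1 − 1) − 0 = 0, and there is no ∂_3, so H_2 = 0.

As a check, the Euler characteristic is 9 − 15 + 1 = -5, which agrees with 1 − 6 + 0 = -5.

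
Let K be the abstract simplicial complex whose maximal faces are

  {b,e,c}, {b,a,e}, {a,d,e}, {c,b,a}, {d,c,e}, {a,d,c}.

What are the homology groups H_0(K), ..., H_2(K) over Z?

Take the total order a < b < c < d < e on the vertex set. Then K (dimension 2) consists of the simplices:

  0-simplices (5): a, b, c, d, e
  1-simplices (9): ab, ac, ad, ae, bc, be, cd, ce, de
  2-simplices (6): abc, abe, acd, ade, bce, cde

Hence C_0 ≅ Z^5, C_1 ≅ Z^9, C_2 ≅ Z^6.

∂_1: C_1 → C_0 is given by ∂[p,q] = [q] − [p]. For instance
  ∂ac = c − a.
This gives a 5×9 integer matrix of rank 4; reducing to Smith normal form yields diagonal entries (1,1,1,1).

The boundary map ∂_2: C_2 → C_1 sends each 2-simplex [p,q,r] to [q,r] − [p,r] + [p,q]. For instance
  ∂cde = de − ce + cd,
  ∂bce = ce − be + bc.
The resulting 9×6 matrix has rank 5, and its Smith normal form has invariant factors (1,1,1,1,1).

Computing H_k = (kernel of ∂_k) / (image of ∂_{k+1}):

  H_0: rank C_0 − rank ∂_1 = 5 − 4 = 1, and the invariant factors of ∂_1 are all 1, so H_0 = Z.
  H_1: rank ker ∂_1 − rank ∂_2 = (9 − 4) − 5 = 0, and the invariant factors of ∂_2 are all 1, so H_1 = 0.
  H_2: rank ker ∂_2 − rank ∂_3 = (6 − 5) − 0 = 1, and there is no ∂_3, so H_2 = Z.

H_0 = Z,  H_1 = 0,  H_2 = Z.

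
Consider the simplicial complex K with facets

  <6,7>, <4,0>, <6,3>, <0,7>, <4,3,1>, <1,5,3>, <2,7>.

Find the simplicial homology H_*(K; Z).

Fix the vertex order 0 < 1 < 2 < 3 < 4 < 5 < 6 < 7 and write every simplex with vertices in increasing order. Then dim K = 2 and the simplices of K are:

  0-simplices (8): [0], [1], [2], [3], [4], [5], [6], [7]
  1-simplices (10): [0,4], [0,7], [1,3], [1,4], [1,5], [2,7], [3,4], [3,5], [3,6], [6,7]
  2-simplices (2): [1,3,4], [1,3,5]

giving chain groups C_0 ≅ Z^8, C_1 ≅ Z^10, C_2 ≅ Z^2.

The boundary map ∂_1: C_1 → C_0 is given by ∂[p,q] = [q] − [p]. For instance
  ∂[1,4] = [4] − [1].
This gives a 8×10 integer matrix of rank 7; reducing to Smith normal form yields diagonal entries (1,1,1,1,1,1,1).

The boundary map ∂_2: C_2 → C_1 acts by ∂[p,q,r] = [q,r] − [p,r] + [p,q]. For instance
  ∂[1,3,5] = [3,5] − [1,5] + [1,3],
  ∂[1,3,4] = [3,4] − [1,4] + [1,3].
This gives a 10×2 integer matrix of rank 2; reducing to Smith normal form yields diagonal entries (1,1).

Reading off H_k = ker ∂_k / im ∂_{k+1}:

  H_0: rank C_0 − rank ∂_1 = 8 − 7 = 1, and the invariant factors of ∂_1 are all 1, so H_0 = Z.
  H_1: rank ker ∂_1 − rank ∂_2 = (10 − 7) − 2 = 1, and the invariant factors of ∂_2 are all 1, so H_1 = Z.
  H_2: rank ker ∂_2 − rank ∂_3 = (2 − 2) − 0 = 0, and there is no ∂_3, so H_2 = 0.

H_0 ≅ Z,  H_1 ≅ Z,  H_2 = 0.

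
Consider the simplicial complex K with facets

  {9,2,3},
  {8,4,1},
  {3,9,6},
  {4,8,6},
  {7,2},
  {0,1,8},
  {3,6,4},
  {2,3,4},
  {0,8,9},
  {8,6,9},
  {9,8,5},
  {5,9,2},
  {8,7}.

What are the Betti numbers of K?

We work with the vertex ordering 0 < 1 < 2 < 3 < 4 < 5 < 6 < 7 < 8 < 9. The simplices of K, each written with vertices in increasing order, are:

  0-simplices (10): [0], [1], [2], [3], [4], [5], [6], [7], [8], [9]
  1-simplices (21): [0,1], [0,8], [0,9], [1,4], [1,8], [2,3], [2,4], [2,5], [2,7], [2,9], [3,4], [3,6], [3,9], [4,6], [4,8], [5,8], [5,9], [6,8], [6,9], [7,8], [8,9]
  2-simplices (11): [0,1,8], [0,8,9], [1,4,8], [2,3,4], [2,3,9], [2,5,9], [3,4,6], [3,6,9], [4,6,8], [5,8,9], [6,8,9]

Hence C_0 ≅ Z^10, C_1 ≅ Z^21, C_2 ≅ Z^11.

The boundary map ∂_1: C_1 → C_0 maps an edge to its endpoints' difference, ∂[p,q] = q − p.
This gives a 10×21 integer matrix of rank 9; reducing to Smith normal form yields diagonal entries (1,1,1,1,1,1,1,1,1).

The boundary map ∂_2: C_2 → C_1 acts by ∂[p,q,r] = [q,r] − [p,r] + [p,q]. For instance
  ∂[4,6,8] = [6,8] − [4,8] + [4,6],
  ∂[6,8,9] = [8,9] − [6,9] + [6,8].
As a 21×11 matrix over Z this has rank 11, with invariant factors (1,1,1,1,1,1,1,1,1,1,1).

Now H_k = ker ∂_k / im ∂_{k+1}, so:

  H_0: rank C_0 − rank ∂_1 = 10 − 9 = 1, and the invariant factors of ∂_1 are all 1, so H_0 ≅ Z.
  H_1: rank ker ∂_1 − rank ∂_2 = (21 − 9) − 11 = 1, and the invariant factors of ∂_2 are all 1, so H_1 ≅ Z.
  H_2: rank ker ∂_2 − rank ∂_3 = (11 − 11) − 0 = 0, and there is no ∂_3, so H_2 ≅ 0.

Hence the Betti numbers are b_0 = 1, b_1 = 1, b_2 = 0.

b_0 = 1, b_1 = 1, b_2 = 0.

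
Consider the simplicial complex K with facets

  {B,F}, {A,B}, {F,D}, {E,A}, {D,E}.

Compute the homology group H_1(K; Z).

H_1 = Z.

Order the vertices as A < B < D < E < F. Listing each simplex with vertices in this order, K has dimension 1 with simplices:

  0-simplices (5): A, B, D, E, F
  1-simplices (5): AB, AE, BF, DE, DF

so the chain groups are C_0 ≅ Z^5, C_1 ≅ Z^5.

∂_1: C_1 → C_0 maps an edge to its endpoints' difference, ∂[p,q] = q − p.
The resulting 5×5 matrix has rank 4, and its Smith normal form has invariant factors (1,1,1,1).

Computing H_k = (kernel of ∂_k) / (image of ∂_{k+1}):

  H_1: rank ker ∂_1 − rank ∂_2 = (5 − 4) − 0 = 1, and there is no ∂_2, so H_1 = Z.

(K is a triangulation of the circle S^1.)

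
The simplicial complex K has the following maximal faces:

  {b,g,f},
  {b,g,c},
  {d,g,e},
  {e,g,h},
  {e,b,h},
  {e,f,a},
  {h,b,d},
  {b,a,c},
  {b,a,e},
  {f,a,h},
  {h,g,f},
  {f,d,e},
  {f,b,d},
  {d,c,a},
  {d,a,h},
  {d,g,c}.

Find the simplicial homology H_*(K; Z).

We work with the vertex ordering a < b < c < d < e < f < g < h. The simplices of K, each written with vertices in increasing order, are:

  0-simplices (8): a, b, c, d, e, f, g, h
  1-simplices (24): ab, ac, ad, ae, af, ah, bc, bd, be, bf, bg, bh, cd, cg, de, df, dg, dh, ef, eg, eh, fg, fh, gh
  2-simplices (16): abc, abe, acd, adh, aef, afh, bcg, bdf, bdh, beh, bfg, cdg, def, deg, egh, fgh

so the chain groups are C_0 ≅ Z^8, C_1 ≅ Z^24, C_2 ≅ Z^16.

∂_1: C_1 → C_0 sends each edge [p,q] (with p < q) to q − p.
This gives a 8×24 integer matrix of rank 7; reducing to Smith normal form yields diagonal entries (1,1,1,1,1,1,1).

∂_2: C_2 → C_1 maps a triangle to the signed sum of its edges. For instance
  ∂deg = eg − dg + de,
  ∂acd = cd − ad + ac.
As a 24×16 matrix over Z this has rank 15, with invariant factors (1,1,1,1,1,1,1,1,1,1,1,1,1,1,1).

From H_k ≅ ker(∂_k) / im(∂_{k+1}) we obtain:

  H_0: rank C_0 − rank ∂_1 = 8 − 7 = 1, and the invariant factors of ∂_1 are all 1, so H_0 = Z.
  H_1: rank ker ∂_1 − rank ∂_2 = (24 − 7) − 15 = 2, and the invariant factors of ∂_2 are all 1, so H_1 = Z^2.
  H_2: rank ker ∂_2 − rank ∂_3 = (16 − 15) − 0 = 1, and there is no ∂_3, so H_2 = Z.

As a check, the Euler characteristic is 8 − 24 + 16 = 0, which agrees with 1 − 2 + 1 = 0.

H_0 ≅ Z,  H_1 ≅ Z^2,  H_2 ≅ Z.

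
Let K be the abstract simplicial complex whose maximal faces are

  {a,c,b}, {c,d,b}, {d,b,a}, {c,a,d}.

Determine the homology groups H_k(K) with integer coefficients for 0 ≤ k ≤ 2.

We work with the vertex ordering a < b < c < d. The simplices of K, each written with vertices in increasing order, are:

  0-simplices (4): a, b, c, d
  1-simplices (6): ab, ac, ad, bc, bd, cd
  2-simplices (4): abc, abd, acd, bcd

Hence C_0 ≅ Z^4, C_1 ≅ Z^6, C_2 ≅ Z^4.

Boundary ∂_1: C_1 → C_0 is given by ∂[p,q] = [q] − [p]. For instance
  ∂bc = c − b.
The resulting 4×6 matrix has rank 3, and its Smith normal form has invariant factors (1,1,1).

Boundary ∂_2: C_2 → C_1 maps a triangle to the signed sum of its edges. For instance
  ∂bcd = cd − bd + bc,
  ∂abc = bc − ac + ab.
The 6×4 boundary matrix has rank 3 and Smith normal form diag(1,1,1).

Computing H_k = (kernel of ∂_k) / (image of ∂_{k+1}):

  H_0: rank C_0 − rank ∂_1 = 4 − 3 = 1, and the invariant factors of ∂_1 are all 1, so H_0 = Z.
  H_1: rank ker ∂_1 − rank ∂_2 = (6 − 3) − 3 = 0, and the invariant factors of ∂_2 are all 1, so H_1 = 0.
  H_2: rank ker ∂_2 − rank ∂_3 = (4 − 3) − 0 = 1, and there is no ∂_3, so H_2 = Z.

As a check, the Euler characteristic is 4 − 6 + 4 = 2, which agrees with 1 − 0 + 1 = 2.

H_0 ≅ Z,  H_1 = 0,  H_2 ≅ Z.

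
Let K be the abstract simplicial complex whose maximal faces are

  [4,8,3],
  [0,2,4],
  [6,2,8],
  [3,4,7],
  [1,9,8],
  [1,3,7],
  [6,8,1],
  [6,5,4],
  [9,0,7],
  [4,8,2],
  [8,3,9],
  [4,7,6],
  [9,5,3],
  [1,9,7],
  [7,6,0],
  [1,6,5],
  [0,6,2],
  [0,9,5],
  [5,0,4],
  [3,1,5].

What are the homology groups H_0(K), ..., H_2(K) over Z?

Take the total order 0 < 1 < 2 < 3 < 4 < 5 < 6 < 7 < 8 < 9 on the vertex set. Then K (dimension 2) consists of the simplices:

  0-simplices (10): [0], [1], [2], [3], [4], [5], [6], [7], [8], [9]
  1-simplices (30): (30 of them)
  2-simplices (20): (20 of them)

Hence C_0 ≅ Z^10, C_1 ≅ Z^30, C_2 ≅ Z^20.

∂_1: C_1 → C_0 is given by ∂[p,q] = [q] − [p].
The resulting 10×30 matrix has rank 9, and its Smith normal form has invariant factors (1,1,1,1,1,1,1,1,1).

The boundary map ∂_2: C_2 → C_1 maps a triangle to the signed sum of its edges. For instance
  ∂[3,4,7] = [4,7] − [3,7] + [3,4],
  ∂[3,8,9] = [8,9] − [3,9] + [3,8].
The 30×20 boundary matrix has rank 20 and Smith normal form diag(1,1,1,1,1,1,1,1,1,1,1,1,1,1,1,1,1,1,1,2).

Reading off H_k = ker ∂_k / im ∂_{k+1}:

  H_0: rank C_0 − rank ∂_1 = 10 − 9 = 1, and the invariant factors of ∂_1 are all 1, so H_0 ≅ Z.
  H_1: rank ker ∂_1 − rank ∂_2 = (30 − 9) − 20 = 1, and ∂_2 has invariant factor 2 > 1, so H_1 ≅ Z ⊕ Z_2.
  H_2: rank ker ∂_2 − rank ∂_3 = (20 − 20) − 0 = 0, and there is no ∂_3, so H_2 ≅ 0.

As a check, the Euler characteristic is 10 − 30 + 20 = 0, which agrees with 1 − 1 + 0 = 0.
(K is a triangulation of the Klein bottle.)

H_0 = Z,  H_1 = Z ⊕ Z_2,  H_2 = 0.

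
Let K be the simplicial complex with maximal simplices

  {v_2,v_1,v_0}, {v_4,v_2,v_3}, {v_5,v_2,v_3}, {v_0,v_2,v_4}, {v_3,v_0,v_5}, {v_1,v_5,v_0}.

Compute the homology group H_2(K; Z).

H_2 = 0.

K has 6 vertices, 12 edges, 6 triangles.
rank ∂_2 = 6, rank ∂_3 = 0 ⇒ b_2 = 6 − 6 − 0 = 0. So H_2 = 0.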